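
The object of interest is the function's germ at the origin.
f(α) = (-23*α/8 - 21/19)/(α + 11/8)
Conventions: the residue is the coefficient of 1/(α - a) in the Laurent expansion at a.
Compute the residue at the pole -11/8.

At the order-1 pole -11/8 set g(α) = (α - (-11/8))*f(α) = -23*α/8 - 21/19.
Simple pole: residue = g(a) at a = -11/8, which is 3463/1216.

The residue is 3463/1216.


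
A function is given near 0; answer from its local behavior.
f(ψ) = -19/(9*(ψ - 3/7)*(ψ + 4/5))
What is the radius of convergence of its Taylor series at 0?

The radius of convergence is 3/7.

Denominator factor (ψ - 3/7): pole of order 1 at 3/7, modulus 3/7.
Denominator factor (ψ + 4/5): pole of order 1 at -4/5, modulus 4/5.
The radius of convergence is the smallest modulus among the singular points: 3/7.


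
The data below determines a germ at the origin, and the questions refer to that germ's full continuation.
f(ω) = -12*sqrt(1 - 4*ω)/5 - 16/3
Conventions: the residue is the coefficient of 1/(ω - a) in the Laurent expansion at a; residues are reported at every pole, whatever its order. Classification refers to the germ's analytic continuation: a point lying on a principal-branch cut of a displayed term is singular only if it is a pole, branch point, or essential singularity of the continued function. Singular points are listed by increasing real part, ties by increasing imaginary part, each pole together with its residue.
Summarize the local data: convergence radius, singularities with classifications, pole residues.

Radius of convergence at 0: 1/4.
At 1/4: an algebraic (square-root) branch point.

Branch term (-12/5)*sqrt(1 - ω/(1/4)): its argument vanishes at ω = 1/4, a square-root branch point, modulus 1/4.
The radius of convergence is the smallest modulus among the singular points: 1/4.


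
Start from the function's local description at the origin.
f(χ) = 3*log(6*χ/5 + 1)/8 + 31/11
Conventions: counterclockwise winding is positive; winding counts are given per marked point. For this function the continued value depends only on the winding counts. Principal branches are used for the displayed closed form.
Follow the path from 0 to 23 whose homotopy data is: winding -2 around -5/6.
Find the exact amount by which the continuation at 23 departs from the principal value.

Continued minus principal equals -(3/2)*pi*i.

The rational part is single-valued and drops out of the difference; each branch term changes only by its own monodromy.
(3/8)*log(1 - χ/(-5/6)): each positive loop around -5/6 adds 2*pi*i to the log, so winding -2 contributes (3/8)*(-2)*2*pi*i = -(3/2)*pi*i.
Summing the contributions at χ = 23 gives -(3/2)*pi*i.


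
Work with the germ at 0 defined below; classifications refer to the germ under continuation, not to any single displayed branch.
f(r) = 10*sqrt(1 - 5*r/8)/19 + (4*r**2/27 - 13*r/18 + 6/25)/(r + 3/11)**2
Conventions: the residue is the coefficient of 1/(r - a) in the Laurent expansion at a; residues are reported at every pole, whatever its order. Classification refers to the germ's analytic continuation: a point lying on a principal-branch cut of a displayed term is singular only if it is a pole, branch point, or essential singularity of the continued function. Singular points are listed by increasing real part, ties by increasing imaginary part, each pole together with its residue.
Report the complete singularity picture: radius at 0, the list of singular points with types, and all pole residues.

Denominator factor (r + 3/11)^2: pole of order 2 at -3/11, modulus 3/11.
Branch term (10/19)*sqrt(1 - r/(8/5)): its argument vanishes at r = 8/5, a square-root branch point, modulus 8/5.
The radius of convergence is the smallest modulus among the singular points: 3/11.
The branch term is analytic at -3/11 and contributes nothing to the residue; only the rational part matters.
At the order-2 pole -3/11 set g(r) = (r - (-3/11))^2*(rational part) = 4*r**2/27 - 13*r/18 + 6/25.
Order-2 pole: residue = g'(a); g'(-3/11) = -53/66, so the residue is -53/66.
List the singular points by increasing real part (a conjugate pair: the negative imaginary part first).

Radius of convergence at 0: 3/11.
At -3/11: a pole of order 2; residue -53/66.
At 8/5: an algebraic (square-root) branch point.


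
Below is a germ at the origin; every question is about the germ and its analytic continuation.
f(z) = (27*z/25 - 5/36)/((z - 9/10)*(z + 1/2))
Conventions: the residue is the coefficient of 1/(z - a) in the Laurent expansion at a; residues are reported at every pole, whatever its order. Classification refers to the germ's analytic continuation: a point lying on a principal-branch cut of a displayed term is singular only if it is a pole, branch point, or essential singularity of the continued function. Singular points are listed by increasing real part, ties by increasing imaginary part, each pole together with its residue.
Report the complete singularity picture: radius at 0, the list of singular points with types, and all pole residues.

Denominator factor (z + 1/2): pole of order 1 at -1/2, modulus 1/2.
Denominator factor (z - 9/10): pole of order 1 at 9/10, modulus 9/10.
The radius of convergence is the smallest modulus among the singular points: 1/2.
At the order-1 pole -1/2 set g(z) = (z - (-1/2))*f(z) = (27*z/25 - 5/36)/(z - 9/10).
Simple pole: residue = g(a) at a = -1/2, which is 611/1260.
At the order-1 pole 9/10 set g(z) = (z - (9/10))*f(z) = (27*z/25 - 5/36)/(z + 1/2).
Simple pole: residue = g(a) at a = 9/10, which is 3749/6300.
List the singular points by increasing real part (a conjugate pair: the negative imaginary part first).

Radius of convergence at 0: 1/2.
At -1/2: a pole of order 1; residue 611/1260.
At 9/10: a pole of order 1; residue 3749/6300.


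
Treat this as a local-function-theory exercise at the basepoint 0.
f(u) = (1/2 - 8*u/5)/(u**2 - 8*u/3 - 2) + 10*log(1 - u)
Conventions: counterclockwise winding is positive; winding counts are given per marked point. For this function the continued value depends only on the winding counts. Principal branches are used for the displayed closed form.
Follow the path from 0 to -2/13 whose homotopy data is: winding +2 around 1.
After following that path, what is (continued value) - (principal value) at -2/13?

The rational part is single-valued and drops out of the difference; each branch term changes only by its own monodromy.
(10)*log(1 - u/(1)): each positive loop around 1 adds 2*pi*i to the log, so winding +2 contributes (10)*(2)*2*pi*i = (40)*pi*i.
Summing the contributions at u = -2/13 gives (40)*pi*i.

Continued minus principal equals (40)*pi*i.


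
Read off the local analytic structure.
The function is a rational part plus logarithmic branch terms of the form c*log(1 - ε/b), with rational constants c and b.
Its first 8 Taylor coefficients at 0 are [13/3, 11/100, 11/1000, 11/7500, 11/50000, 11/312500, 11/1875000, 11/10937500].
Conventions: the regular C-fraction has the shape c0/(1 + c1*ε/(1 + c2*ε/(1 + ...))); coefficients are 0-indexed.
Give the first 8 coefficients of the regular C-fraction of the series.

Taylor coefficients (read off): a_0 = 13/3, a_1 = 11/100, a_2 = 11/1000, a_3 = 11/7500, a_4 = 11/50000, a_5 = 11/312500, a_6 = 11/1875000, a_7 = 11/10937500.
c0 = a_0 = 13/3. Peel one level at a time: if S = 1 + c*ε/S' with S'(0) = 1, then c is the ε-coefficient of S and S' = c*ε/(S - 1).
S_1 = c0/f = 1 + (-33/1300)*ε + (-3201/1690000)*ε^2 + ...; c1 = -33/1300.
S_2 = c1*ε/(S_1 - 1) = 1 + (-97/1300)*ε + (-1/300)*ε^2 + ...; c2 = -97/1300.
S_3 = c2*ε/(S_2 - 1) = 1 + (-13/291)*ε + (-2093/846810)*ε^2 + ...; c3 = -13/291.
S_4 = c3*ε/(S_3 - 1) = 1 + (-161/2910)*ε + (-1/375)*ε^2 + ...; c4 = -161/2910.
S_5 = c4*ε/(S_4 - 1) = 1 + (-194/4025)*ε + (-40449/16200625)*ε^2 + ...; c5 = -194/4025.
S_6 = c5*ε/(S_5 - 1) = 1 + (-417/8050)*ε + (-9/3500)*ε^2 + ...; c6 = -417/8050.
S_7 = c6*ε/(S_6 - 1) = 1 + (-69/1390)*ε + ...; c7 = -69/1390.

The regular C-fraction coefficients are [13/3, -33/1300, -97/1300, -13/291, -161/2910, -194/4025, -417/8050, -69/1390].


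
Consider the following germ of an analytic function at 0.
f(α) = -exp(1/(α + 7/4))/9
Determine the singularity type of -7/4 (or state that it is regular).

The point is an essential singularity.

The exponent 1/(α - (-7/4)) has a pole at -7/4, so exp(1/(α - (-7/4))) takes every nonzero value near it: an essential singularity (not a pole of any order).


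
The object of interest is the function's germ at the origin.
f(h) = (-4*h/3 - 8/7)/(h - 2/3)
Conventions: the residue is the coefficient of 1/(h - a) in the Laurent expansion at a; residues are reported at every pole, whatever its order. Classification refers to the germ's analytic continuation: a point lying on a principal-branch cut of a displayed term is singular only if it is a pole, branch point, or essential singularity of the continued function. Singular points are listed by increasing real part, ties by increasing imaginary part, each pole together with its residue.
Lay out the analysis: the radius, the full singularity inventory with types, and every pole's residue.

Denominator factor (h - 2/3): pole of order 1 at 2/3, modulus 2/3.
The radius of convergence is the smallest modulus among the singular points: 2/3.
At the order-1 pole 2/3 set g(h) = (h - (2/3))*f(h) = -4*h/3 - 8/7.
Simple pole: residue = g(a) at a = 2/3, which is -128/63.

Radius of convergence at 0: 2/3.
At 2/3: a pole of order 1; residue -128/63.


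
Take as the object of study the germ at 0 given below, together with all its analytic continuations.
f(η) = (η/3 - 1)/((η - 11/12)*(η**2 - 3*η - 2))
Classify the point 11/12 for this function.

The denominator factor η - 11/12 vanishes at 11/12 and appears to the power 1; the numerator there equals -25/36, nonzero, and no other factor vanishes.
Hence a pole whose order is the multiplicity, 1.

The point is a pole of order 1.


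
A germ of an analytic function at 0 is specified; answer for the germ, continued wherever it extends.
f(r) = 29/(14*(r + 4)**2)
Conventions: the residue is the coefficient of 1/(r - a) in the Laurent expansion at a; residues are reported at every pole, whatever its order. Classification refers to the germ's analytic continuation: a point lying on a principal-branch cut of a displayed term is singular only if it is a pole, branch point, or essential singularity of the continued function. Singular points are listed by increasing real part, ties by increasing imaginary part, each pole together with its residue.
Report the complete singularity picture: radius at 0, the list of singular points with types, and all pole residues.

Denominator factor (r + 4)^2: pole of order 2 at -4, modulus 4.
The radius of convergence is the smallest modulus among the singular points: 4.
At the order-2 pole -4 set g(r) = (r - (-4))^2*f(r) = 29/14.
Order-2 pole: residue = g'(a); g'(-4) = 0, so the residue is 0.

Radius of convergence at 0: 4.
At -4: a pole of order 2; residue 0.


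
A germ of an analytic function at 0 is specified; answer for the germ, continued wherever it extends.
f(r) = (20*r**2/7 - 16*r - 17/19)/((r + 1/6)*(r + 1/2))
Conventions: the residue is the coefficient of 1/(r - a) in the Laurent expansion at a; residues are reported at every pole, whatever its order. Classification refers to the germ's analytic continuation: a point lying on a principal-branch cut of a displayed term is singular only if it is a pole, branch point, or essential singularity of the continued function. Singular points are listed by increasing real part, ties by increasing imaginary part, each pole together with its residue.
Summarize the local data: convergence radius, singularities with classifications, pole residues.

Denominator factor (r + 1/6): pole of order 1 at -1/6, modulus 1/6.
Denominator factor (r + 1/2): pole of order 1 at -1/2, modulus 1/2.
The radius of convergence is the smallest modulus among the singular points: 1/6.
At the order-1 pole -1/2 set g(r) = (r - (-1/2))*f(r) = (20*r**2/7 - 16*r - 17/19)/(r + 1/6).
Simple pole: residue = g(a) at a = -1/2, which is -3120/133.
At the order-1 pole -1/6 set g(r) = (r - (-1/6))*f(r) = (20*r**2/7 - 16*r - 17/19)/(r + 1/2).
Simple pole: residue = g(a) at a = -1/6, which is 2216/399.
List the singular points by increasing real part (a conjugate pair: the negative imaginary part first).

Radius of convergence at 0: 1/6.
At -1/2: a pole of order 1; residue -3120/133.
At -1/6: a pole of order 1; residue 2216/399.


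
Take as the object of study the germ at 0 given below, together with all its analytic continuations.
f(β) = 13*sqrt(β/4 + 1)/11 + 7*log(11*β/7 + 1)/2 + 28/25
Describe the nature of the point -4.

The term (13/11)*sqrt(1 - β/(-4)) has argument 1 - -4/(-4) = 0 at -4: a square-root (algebraic, two-sheeted) branch point; the remaining terms are analytic or single-valued there.

The point is an algebraic (square-root) branch point.


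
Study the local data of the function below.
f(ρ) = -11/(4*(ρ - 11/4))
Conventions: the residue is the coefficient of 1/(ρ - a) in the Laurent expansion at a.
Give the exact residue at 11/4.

At the order-1 pole 11/4 set g(ρ) = (ρ - (11/4))*f(ρ) = -11/4.
Simple pole: residue = g(a) at a = 11/4, which is -11/4.

The residue is -11/4.


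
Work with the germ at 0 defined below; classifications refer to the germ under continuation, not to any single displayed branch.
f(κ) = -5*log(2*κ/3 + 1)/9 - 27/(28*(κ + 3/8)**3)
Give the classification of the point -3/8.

The point is a pole of order 3.

The denominator factor κ + 3/8 vanishes at -3/8 and appears to the power 3; the numerator there equals -27/28, nonzero, and no other factor vanishes.
The branch terms are analytic at this point.
Hence a pole whose order is the multiplicity, 3.


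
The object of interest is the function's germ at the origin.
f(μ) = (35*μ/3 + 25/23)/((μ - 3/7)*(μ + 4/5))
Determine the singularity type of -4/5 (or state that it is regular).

The point is a pole of order 1.

The denominator factor μ + 4/5 vanishes at -4/5 and appears to the power 1; the numerator there equals -569/69, nonzero, and no other factor vanishes.
Hence a pole whose order is the multiplicity, 1.


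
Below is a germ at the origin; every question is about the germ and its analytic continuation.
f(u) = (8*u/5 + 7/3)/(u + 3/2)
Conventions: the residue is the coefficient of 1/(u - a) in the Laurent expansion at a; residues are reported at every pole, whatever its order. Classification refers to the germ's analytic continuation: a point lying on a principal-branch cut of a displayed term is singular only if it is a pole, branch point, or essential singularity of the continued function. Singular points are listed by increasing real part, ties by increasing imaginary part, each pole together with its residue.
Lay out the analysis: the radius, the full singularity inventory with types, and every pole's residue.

Denominator factor (u + 3/2): pole of order 1 at -3/2, modulus 3/2.
The radius of convergence is the smallest modulus among the singular points: 3/2.
At the order-1 pole -3/2 set g(u) = (u - (-3/2))*f(u) = 8*u/5 + 7/3.
Simple pole: residue = g(a) at a = -3/2, which is -1/15.

Radius of convergence at 0: 3/2.
At -3/2: a pole of order 1; residue -1/15.


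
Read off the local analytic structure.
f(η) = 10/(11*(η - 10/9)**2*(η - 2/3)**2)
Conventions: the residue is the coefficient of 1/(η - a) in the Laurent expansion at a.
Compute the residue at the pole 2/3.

At the order-2 pole 2/3 set g(η) = (η - (2/3))^2*f(η) = 10/(11*(η - 10/9)**2).
Order-2 pole: residue = g'(a); g'(2/3) = 3645/176, so the residue is 3645/176.

The residue is 3645/176.


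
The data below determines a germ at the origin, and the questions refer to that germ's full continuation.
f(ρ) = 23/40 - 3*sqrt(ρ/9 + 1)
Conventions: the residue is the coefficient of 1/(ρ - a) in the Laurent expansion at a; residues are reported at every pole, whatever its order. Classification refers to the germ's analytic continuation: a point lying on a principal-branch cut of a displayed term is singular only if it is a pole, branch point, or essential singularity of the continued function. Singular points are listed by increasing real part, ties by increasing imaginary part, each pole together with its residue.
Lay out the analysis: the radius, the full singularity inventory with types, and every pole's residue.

Branch term (-3)*sqrt(1 - ρ/(-9)): its argument vanishes at ρ = -9, a square-root branch point, modulus 9.
The radius of convergence is the smallest modulus among the singular points: 9.

Radius of convergence at 0: 9.
At -9: an algebraic (square-root) branch point.


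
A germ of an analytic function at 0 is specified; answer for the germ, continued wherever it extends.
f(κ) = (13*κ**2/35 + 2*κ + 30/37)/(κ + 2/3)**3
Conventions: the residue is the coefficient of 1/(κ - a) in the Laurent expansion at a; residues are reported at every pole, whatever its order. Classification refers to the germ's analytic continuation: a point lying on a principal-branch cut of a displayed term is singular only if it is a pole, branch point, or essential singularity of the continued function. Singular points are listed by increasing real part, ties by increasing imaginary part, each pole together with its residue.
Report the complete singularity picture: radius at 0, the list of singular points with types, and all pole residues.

Radius of convergence at 0: 2/3.
At -2/3: a pole of order 3; residue 13/35.

Denominator factor (κ + 2/3)^3: pole of order 3 at -2/3, modulus 2/3.
The radius of convergence is the smallest modulus among the singular points: 2/3.
At the order-3 pole -2/3 set g(κ) = (κ - (-2/3))^3*f(κ) = 13*κ**2/35 + 2*κ + 30/37.
Order-3 pole: residue = g''(a)/2; g''(-2/3) = 26/35, so the residue is 13/35.


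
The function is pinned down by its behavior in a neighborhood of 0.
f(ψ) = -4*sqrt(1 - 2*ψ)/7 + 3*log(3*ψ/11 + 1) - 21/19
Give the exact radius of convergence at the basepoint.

The radius of convergence is 1/2.

Branch term (3)*log(1 - ψ/(-11/3)): its argument vanishes at ψ = -11/3, a logarithmic branch point, modulus 11/3.
Branch term (-4/7)*sqrt(1 - ψ/(1/2)): its argument vanishes at ψ = 1/2, a square-root branch point, modulus 1/2.
The radius of convergence is the smallest modulus among the singular points: 1/2.


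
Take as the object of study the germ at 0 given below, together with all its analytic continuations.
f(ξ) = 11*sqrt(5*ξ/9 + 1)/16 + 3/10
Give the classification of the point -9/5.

The point is an algebraic (square-root) branch point.

The term (11/16)*sqrt(1 - ξ/(-9/5)) has argument 1 - -9/5/(-9/5) = 0 at -9/5: a square-root (algebraic, two-sheeted) branch point; the remaining terms are analytic or single-valued there.


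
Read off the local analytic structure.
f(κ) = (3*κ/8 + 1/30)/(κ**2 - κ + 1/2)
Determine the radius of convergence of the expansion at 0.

The radius of convergence is (1/2)*sqrt(2).

Denominator factor (κ**2 - κ + 1/2): discriminant -1, complex-conjugate roots (1/2) + (1/2)*i and (1/2) - (1/2)*i; poles of order 1, moduli (1/2)*sqrt(2) and (1/2)*sqrt(2).
The radius of convergence is the smallest modulus among the singular points: (1/2)*sqrt(2).


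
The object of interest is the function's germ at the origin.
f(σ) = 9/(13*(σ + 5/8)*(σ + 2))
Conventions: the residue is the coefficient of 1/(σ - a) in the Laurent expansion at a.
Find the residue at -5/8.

The residue is 72/143.

At the order-1 pole -5/8 set g(σ) = (σ - (-5/8))*f(σ) = 9/(13*(σ + 2)).
Simple pole: residue = g(a) at a = -5/8, which is 72/143.


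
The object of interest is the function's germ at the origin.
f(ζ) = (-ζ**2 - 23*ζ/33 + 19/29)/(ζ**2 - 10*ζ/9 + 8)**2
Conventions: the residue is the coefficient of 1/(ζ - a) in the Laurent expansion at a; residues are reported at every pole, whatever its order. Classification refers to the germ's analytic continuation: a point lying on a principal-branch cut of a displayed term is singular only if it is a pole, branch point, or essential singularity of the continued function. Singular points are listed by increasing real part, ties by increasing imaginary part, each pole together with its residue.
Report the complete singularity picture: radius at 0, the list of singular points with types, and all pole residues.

Radius of convergence at 0: (2)*sqrt(2).
At (5/9) - ((1/9)*sqrt(623))*i: a pole of order 2; residue -((449523/123813151)*sqrt(623))*i.
At (5/9) + ((1/9)*sqrt(623))*i: a pole of order 2; residue ((449523/123813151)*sqrt(623))*i.

Denominator factor (ζ**2 - 10*ζ/9 + 8)^2: discriminant -2492/81, complex-conjugate roots (5/9) + ((1/9)*sqrt(623))*i and (5/9) - ((1/9)*sqrt(623))*i; poles of order 2, moduli (2)*sqrt(2) and (2)*sqrt(2).
The radius of convergence is the smallest modulus among the singular points: (2)*sqrt(2).
The factor ζ**2 - 10*ζ/9 + 8 splits as (ζ - a)(ζ - a') with a = (5/9) - ((1/9)*sqrt(623))*i, a' = (5/9) + ((1/9)*sqrt(623))*i. At the order-2 pole a set g(ζ) = (ζ - a)^2*f(ζ) = [-ζ**2 - 23*ζ/33 + 19/29] / (ζ - a')^2.
Order-2 pole: residue = g'(a); g'((5/9) - ((1/9)*sqrt(623))*i) = -((449523/123813151)*sqrt(623))*i, so the residue is -((449523/123813151)*sqrt(623))*i.
The factor ζ**2 - 10*ζ/9 + 8 splits as (ζ - a)(ζ - a') with a = (5/9) + ((1/9)*sqrt(623))*i, a' = (5/9) - ((1/9)*sqrt(623))*i. At the order-2 pole a set g(ζ) = (ζ - a)^2*f(ζ) = [-ζ**2 - 23*ζ/33 + 19/29] / (ζ - a')^2.
Order-2 pole: residue = g'(a); g'((5/9) + ((1/9)*sqrt(623))*i) = ((449523/123813151)*sqrt(623))*i, so the residue is ((449523/123813151)*sqrt(623))*i.
List the singular points by increasing real part (a conjugate pair: the negative imaginary part first).


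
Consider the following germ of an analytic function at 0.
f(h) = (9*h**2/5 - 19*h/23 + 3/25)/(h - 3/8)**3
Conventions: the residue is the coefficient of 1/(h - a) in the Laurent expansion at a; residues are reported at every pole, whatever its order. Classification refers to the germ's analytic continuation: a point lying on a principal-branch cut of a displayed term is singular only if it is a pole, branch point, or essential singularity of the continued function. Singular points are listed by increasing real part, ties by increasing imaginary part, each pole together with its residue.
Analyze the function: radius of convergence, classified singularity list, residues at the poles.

Denominator factor (h - 3/8)^3: pole of order 3 at 3/8, modulus 3/8.
The radius of convergence is the smallest modulus among the singular points: 3/8.
At the order-3 pole 3/8 set g(h) = (h - (3/8))^3*f(h) = 9*h**2/5 - 19*h/23 + 3/25.
Order-3 pole: residue = g''(a)/2; g''(3/8) = 18/5, so the residue is 9/5.

Radius of convergence at 0: 3/8.
At 3/8: a pole of order 3; residue 9/5.


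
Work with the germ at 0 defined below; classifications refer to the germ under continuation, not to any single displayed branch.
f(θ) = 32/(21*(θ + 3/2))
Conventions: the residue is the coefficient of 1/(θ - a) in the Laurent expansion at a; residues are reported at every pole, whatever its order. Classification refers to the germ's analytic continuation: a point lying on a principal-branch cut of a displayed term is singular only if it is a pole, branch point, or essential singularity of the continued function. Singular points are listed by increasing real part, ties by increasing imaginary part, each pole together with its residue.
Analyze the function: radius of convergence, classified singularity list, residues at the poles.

Radius of convergence at 0: 3/2.
At -3/2: a pole of order 1; residue 32/21.

Denominator factor (θ + 3/2): pole of order 1 at -3/2, modulus 3/2.
The radius of convergence is the smallest modulus among the singular points: 3/2.
At the order-1 pole -3/2 set g(θ) = (θ - (-3/2))*f(θ) = 32/21.
Simple pole: residue = g(a) at a = -3/2, which is 32/21.


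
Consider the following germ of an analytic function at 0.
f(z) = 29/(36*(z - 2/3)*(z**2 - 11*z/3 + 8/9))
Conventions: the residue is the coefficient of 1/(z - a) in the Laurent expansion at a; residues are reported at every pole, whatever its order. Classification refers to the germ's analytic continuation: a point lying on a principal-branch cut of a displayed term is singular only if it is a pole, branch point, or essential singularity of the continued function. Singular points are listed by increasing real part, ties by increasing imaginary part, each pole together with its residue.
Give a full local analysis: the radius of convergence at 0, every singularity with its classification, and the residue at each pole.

Radius of convergence at 0: 11/6 - (1/6)*sqrt(89).
At 11/6 - (1/6)*sqrt(89): a pole of order 1; residue 29/80 + (203/7120)*sqrt(89).
At 2/3: a pole of order 1; residue -29/40.
At 11/6 + (1/6)*sqrt(89): a pole of order 1; residue 29/80 - (203/7120)*sqrt(89).


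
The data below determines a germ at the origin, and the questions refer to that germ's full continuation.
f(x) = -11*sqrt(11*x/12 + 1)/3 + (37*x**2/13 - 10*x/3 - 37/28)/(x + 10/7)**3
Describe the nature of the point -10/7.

The denominator factor x + 10/7 vanishes at -10/7 and appears to the power 3; the numerator there equals 70699/7644, nonzero, and no other factor vanishes.
The branch terms are analytic at this point.
Hence a pole whose order is the multiplicity, 3.

The point is a pole of order 3.


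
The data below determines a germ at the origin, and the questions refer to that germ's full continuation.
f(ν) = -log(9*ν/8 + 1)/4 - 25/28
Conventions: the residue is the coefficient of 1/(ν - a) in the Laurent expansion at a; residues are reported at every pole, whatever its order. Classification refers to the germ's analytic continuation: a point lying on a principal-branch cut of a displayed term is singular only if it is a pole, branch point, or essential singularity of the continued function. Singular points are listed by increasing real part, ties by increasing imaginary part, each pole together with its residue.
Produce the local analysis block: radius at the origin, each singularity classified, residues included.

Branch term (-1/4)*log(1 - ν/(-8/9)): its argument vanishes at ν = -8/9, a logarithmic branch point, modulus 8/9.
The radius of convergence is the smallest modulus among the singular points: 8/9.

Radius of convergence at 0: 8/9.
At -8/9: a logarithmic branch point.


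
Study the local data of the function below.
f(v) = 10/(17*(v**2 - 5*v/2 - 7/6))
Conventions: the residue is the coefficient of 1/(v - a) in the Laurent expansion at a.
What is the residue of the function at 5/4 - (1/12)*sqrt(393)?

The factor v**2 - 5*v/2 - 7/6 splits as (v - a)(v - a') with a = 5/4 - (1/12)*sqrt(393), a' = 5/4 + (1/12)*sqrt(393). At the order-1 pole a set g(v) = (v - a)*f(v) = [10/17] / (v - a').
Simple pole: residue = g(a) at a = 5/4 - (1/12)*sqrt(393), which is -(20/2227)*sqrt(393).

The residue is -(20/2227)*sqrt(393).


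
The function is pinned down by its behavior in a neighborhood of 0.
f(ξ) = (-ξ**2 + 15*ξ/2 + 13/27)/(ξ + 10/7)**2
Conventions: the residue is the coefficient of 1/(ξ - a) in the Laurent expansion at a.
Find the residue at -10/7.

The residue is 145/14.

At the order-2 pole -10/7 set g(ξ) = (ξ - (-10/7))^2*f(ξ) = -ξ**2 + 15*ξ/2 + 13/27.
Order-2 pole: residue = g'(a); g'(-10/7) = 145/14, so the residue is 145/14.


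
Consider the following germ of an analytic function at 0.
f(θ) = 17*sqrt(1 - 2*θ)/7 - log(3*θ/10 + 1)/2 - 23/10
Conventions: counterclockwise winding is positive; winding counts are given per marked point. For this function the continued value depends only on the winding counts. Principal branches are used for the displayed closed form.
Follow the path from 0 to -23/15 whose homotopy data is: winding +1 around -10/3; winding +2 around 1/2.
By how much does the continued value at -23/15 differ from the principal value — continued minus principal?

The rational part is single-valued and drops out of the difference; each branch term changes only by its own monodromy.
(-1/2)*log(1 - θ/(-10/3)): each positive loop around -10/3 adds 2*pi*i to the log, so winding +1 contributes (-1/2)*(1)*2*pi*i = -pi*i.
(17/7)*sqrt(1 - θ/(1/2)): winding +2 is even, the square root returns to the same sheet, contribution 0.
Summing the contributions at θ = -23/15 gives -pi*i.

Continued minus principal equals -pi*i.


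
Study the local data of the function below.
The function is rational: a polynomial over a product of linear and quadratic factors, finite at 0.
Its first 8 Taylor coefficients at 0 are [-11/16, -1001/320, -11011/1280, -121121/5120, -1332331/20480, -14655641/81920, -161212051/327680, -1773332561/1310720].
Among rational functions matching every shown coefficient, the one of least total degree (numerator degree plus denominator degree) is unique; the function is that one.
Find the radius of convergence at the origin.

No rational of total degree below 2 reproduces all 8 coefficients; solving the [1/1] Pade equations on them gives f(κ) = (9*κ/20 + 1/4)/(κ - 4/11), whose expansion matches every shown term.
Denominator factor (κ - 4/11): pole of order 1 at 4/11, modulus 4/11.
The radius of convergence is the smallest modulus among the singular points: 4/11.

The radius of convergence is 4/11.


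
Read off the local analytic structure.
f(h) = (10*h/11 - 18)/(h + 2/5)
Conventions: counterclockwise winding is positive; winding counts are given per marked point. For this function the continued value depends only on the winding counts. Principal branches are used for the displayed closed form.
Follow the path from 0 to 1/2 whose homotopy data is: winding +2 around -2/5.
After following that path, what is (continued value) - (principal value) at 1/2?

Continued minus principal equals 0.

The function is rational, hence single-valued: continuing it around any pole returns the same value, so the difference is 0.


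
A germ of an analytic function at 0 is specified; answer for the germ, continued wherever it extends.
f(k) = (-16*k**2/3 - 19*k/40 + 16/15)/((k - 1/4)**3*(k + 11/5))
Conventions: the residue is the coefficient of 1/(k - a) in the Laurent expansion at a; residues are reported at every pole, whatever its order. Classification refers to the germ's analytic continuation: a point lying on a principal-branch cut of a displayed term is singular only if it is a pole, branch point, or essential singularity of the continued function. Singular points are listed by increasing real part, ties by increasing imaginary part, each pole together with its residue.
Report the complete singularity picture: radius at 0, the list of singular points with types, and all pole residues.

Radius of convergence at 0: 1/4.
At -11/5: a pole of order 1; residue 568840/352947.
At 1/4: a pole of order 3; residue -568840/352947.

Denominator factor (k + 11/5): pole of order 1 at -11/5, modulus 11/5.
Denominator factor (k - 1/4)^3: pole of order 3 at 1/4, modulus 1/4.
The radius of convergence is the smallest modulus among the singular points: 1/4.
At the order-1 pole -11/5 set g(k) = (k - (-11/5))*f(k) = (-16*k**2/3 - 19*k/40 + 16/15)/(k - 1/4)**3.
Simple pole: residue = g(a) at a = -11/5, which is 568840/352947.
At the order-3 pole 1/4 set g(k) = (k - (1/4))^3*f(k) = (-16*k**2/3 - 19*k/40 + 16/15)/(k + 11/5).
Order-3 pole: residue = g''(a)/2; g''(1/4) = -1137680/352947, so the residue is -568840/352947.
List the singular points by increasing real part (a conjugate pair: the negative imaginary part first).


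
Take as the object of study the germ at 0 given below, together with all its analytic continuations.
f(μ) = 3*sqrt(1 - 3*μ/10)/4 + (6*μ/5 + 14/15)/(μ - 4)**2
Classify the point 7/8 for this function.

The point is a regular point.

Denominator factors: μ - 4 = -25/8 at μ = 7/8 — none vanishes.
Branch term sqrt(1 - μ/(10/3)): argument at 7/8 is 59/80, nonzero, so 7/8 is not its branch point (a point on a principal cut is still regular for the continued germ).
So the germ continues analytically to 7/8.


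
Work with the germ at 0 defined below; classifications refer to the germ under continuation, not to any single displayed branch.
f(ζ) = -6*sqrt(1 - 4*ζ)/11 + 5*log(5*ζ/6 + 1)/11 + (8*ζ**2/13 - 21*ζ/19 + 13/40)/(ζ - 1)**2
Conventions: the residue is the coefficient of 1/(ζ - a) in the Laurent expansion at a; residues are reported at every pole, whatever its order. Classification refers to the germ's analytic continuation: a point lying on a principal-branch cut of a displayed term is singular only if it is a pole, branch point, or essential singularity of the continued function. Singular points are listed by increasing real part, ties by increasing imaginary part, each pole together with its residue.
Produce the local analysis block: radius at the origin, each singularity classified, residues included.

Denominator factor (ζ - 1)^2: pole of order 2 at 1, modulus 1.
Branch term (5/11)*log(1 - ζ/(-6/5)): its argument vanishes at ζ = -6/5, a logarithmic branch point, modulus 6/5.
Branch term (-6/11)*sqrt(1 - ζ/(1/4)): its argument vanishes at ζ = 1/4, a square-root branch point, modulus 1/4.
The radius of convergence is the smallest modulus among the singular points: 1/4.
The branch terms are analytic at 1 and contribute nothing to the residue; only the rational part matters.
At the order-2 pole 1 set g(ζ) = (ζ - (1))^2*(rational part) = 8*ζ**2/13 - 21*ζ/19 + 13/40.
Order-2 pole: residue = g'(a); g'(1) = 31/247, so the residue is 31/247.
List the singular points by increasing real part (a conjugate pair: the negative imaginary part first).

Radius of convergence at 0: 1/4.
At -6/5: a logarithmic branch point.
At 1/4: an algebraic (square-root) branch point.
At 1: a pole of order 2; residue 31/247.


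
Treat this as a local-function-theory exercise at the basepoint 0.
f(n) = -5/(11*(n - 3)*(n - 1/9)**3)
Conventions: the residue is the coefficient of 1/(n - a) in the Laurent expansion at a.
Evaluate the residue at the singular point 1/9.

The residue is 3645/193336.

At the order-3 pole 1/9 set g(n) = (n - (1/9))^3*f(n) = -5/(11*(n - 3)).
Order-3 pole: residue = g''(a)/2; g''(1/9) = 3645/96668, so the residue is 3645/193336.


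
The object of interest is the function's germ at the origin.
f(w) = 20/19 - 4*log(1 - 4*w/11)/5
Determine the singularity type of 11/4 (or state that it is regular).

The term (-4/5)*log(1 - w/(11/4)) has argument 1 - 11/4/(11/4) = 0 at 11/4: a logarithmic (infinitely-sheeted) branch point; the remaining terms are analytic or single-valued there.

The point is a logarithmic branch point.


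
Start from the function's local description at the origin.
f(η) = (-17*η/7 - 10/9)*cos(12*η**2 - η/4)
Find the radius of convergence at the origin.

The radius of convergence is infinite.

The factor cos(12*η**2 - η/4) is entire and contributes no finite singular point.
The polynomial part has no poles.
No finite singular points: the Taylor series at 0 converges everywhere.


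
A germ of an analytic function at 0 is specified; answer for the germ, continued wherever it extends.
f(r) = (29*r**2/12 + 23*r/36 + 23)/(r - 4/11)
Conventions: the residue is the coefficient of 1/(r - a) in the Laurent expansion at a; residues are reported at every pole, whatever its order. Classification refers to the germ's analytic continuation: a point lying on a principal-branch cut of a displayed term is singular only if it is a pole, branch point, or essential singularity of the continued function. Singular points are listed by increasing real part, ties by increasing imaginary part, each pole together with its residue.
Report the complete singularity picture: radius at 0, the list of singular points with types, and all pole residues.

Radius of convergence at 0: 4/11.
At 4/11: a pole of order 1; residue 25648/1089.

Denominator factor (r - 4/11): pole of order 1 at 4/11, modulus 4/11.
The radius of convergence is the smallest modulus among the singular points: 4/11.
At the order-1 pole 4/11 set g(r) = (r - (4/11))*f(r) = 29*r**2/12 + 23*r/36 + 23.
Simple pole: residue = g(a) at a = 4/11, which is 25648/1089.


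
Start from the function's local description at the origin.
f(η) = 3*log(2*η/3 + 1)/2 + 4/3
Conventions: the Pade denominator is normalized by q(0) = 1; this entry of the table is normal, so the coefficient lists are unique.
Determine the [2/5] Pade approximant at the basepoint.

The Pade approximant has numerator coefficients [4/3, 11191483/5197059, 34102793/46773531]; denominator coefficients [1, 1498606/1732353, 2307902/15591177, -30472/5197059, 13108/15591177, -79936/701602965].

Taylor coefficients needed (expand at 0): a_0 = 4/3, a_1 = 1, a_2 = -1/3, a_3 = 4/27, a_4 = -2/27, a_5 = 16/405, a_6 = -16/729, a_7 = 64/5103.
Write the denominator as Q(η) = 1 + q1*η + q2*η^2 + q3*η^3 + q4*η^4 + q5*η^5. Requiring Q*f - P = O(η^8) with deg P <= 2 kills the coefficients of η^3..η^7 in Q*f:
  η^3: a_3 + q1*a_2 + q2*a_1 + q3*a_0 = 0, i.e. 4/27 + (-1/3)*q1 + (1)*q2 + (4/3)*q3 = 0.
  η^4: a_4 + q1*a_3 + q2*a_2 + q3*a_1 + q4*a_0 = 0, i.e. -2/27 + (4/27)*q1 + (-1/3)*q2 + (1)*q3 + (4/3)*q4 = 0.
  η^5: a_5 + q1*a_4 + q2*a_3 + q3*a_2 + q4*a_1 + q5*a_0 = 0, i.e. 16/405 + (-2/27)*q1 + (4/27)*q2 + (-1/3)*q3 + (1)*q4 + (4/3)*q5 = 0.
  η^6: a_6 + q1*a_5 + q2*a_4 + q3*a_3 + q4*a_2 + q5*a_1 = 0, i.e. -16/729 + (16/405)*q1 + (-2/27)*q2 + (4/27)*q3 + (-1/3)*q4 + (1)*q5 = 0.
  η^7: a_7 + q1*a_6 + q2*a_5 + q3*a_4 + q4*a_3 + q5*a_2 = 0, i.e. 64/5103 + (-16/729)*q1 + (16/405)*q2 + (-2/27)*q3 + (4/27)*q4 + (-1/3)*q5 = 0.
Solving this linear system: q1 = 1498606/1732353, q2 = 2307902/15591177, q3 = -30472/5197059, q4 = 13108/15591177, q5 = -79936/701602965.
The numerator is Q*f truncated at degree 2: P0 = a_0 = 4/3; P1 = a_1 + q1*a_0 = 11191483/5197059; P2 = a_2 + q1*a_1 + q2*a_0 = 34102793/46773531.


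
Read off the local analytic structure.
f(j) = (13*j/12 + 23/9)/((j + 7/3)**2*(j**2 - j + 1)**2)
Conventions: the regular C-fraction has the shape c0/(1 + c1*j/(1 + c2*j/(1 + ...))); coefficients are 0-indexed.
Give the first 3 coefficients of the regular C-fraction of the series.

The regular C-fraction coefficients are [23/49, -1009/644, 884865/649796].

Taylor coefficients (expand at 0): a_0 = 23/49, a_1 = 1009/1372, a_2 = 362/2401.
c0 = a_0 = 23/49. Peel one level at a time: if S = 1 + c*j/S' with S'(0) = 1, then c is the j-coefficient of S and S' = c*j/(S - 1).
S_1 = c0/f = 1 + (-1009/644)*j + (884865/414736)*j^2 + ...; c1 = -1009/644.
S_2 = c1*j/(S_1 - 1) = 1 + (884865/649796)*j + ...; c2 = 884865/649796.


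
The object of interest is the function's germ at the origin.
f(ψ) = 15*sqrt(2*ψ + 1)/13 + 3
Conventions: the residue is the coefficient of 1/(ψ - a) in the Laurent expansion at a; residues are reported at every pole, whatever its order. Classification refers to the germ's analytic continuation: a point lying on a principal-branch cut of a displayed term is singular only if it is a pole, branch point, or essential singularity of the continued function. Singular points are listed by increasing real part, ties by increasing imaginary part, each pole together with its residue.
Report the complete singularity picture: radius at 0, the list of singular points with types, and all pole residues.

Branch term (15/13)*sqrt(1 - ψ/(-1/2)): its argument vanishes at ψ = -1/2, a square-root branch point, modulus 1/2.
The radius of convergence is the smallest modulus among the singular points: 1/2.

Radius of convergence at 0: 1/2.
At -1/2: an algebraic (square-root) branch point.


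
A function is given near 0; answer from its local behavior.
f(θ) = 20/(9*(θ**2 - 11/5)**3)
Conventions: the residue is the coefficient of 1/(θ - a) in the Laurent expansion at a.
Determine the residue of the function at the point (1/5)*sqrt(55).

The factor θ**2 - 11/5 splits as (θ - a)(θ - a') with a = (1/5)*sqrt(55), a' = -(1/5)*sqrt(55). At the order-3 pole a set g(θ) = (θ - a)^3*f(θ) = [20/9] / (θ - a')^3.
Order-3 pole: residue = g''(a)/2; g''((1/5)*sqrt(55)) = (125/7986)*sqrt(55), so the residue is (125/15972)*sqrt(55).

The residue is (125/15972)*sqrt(55).


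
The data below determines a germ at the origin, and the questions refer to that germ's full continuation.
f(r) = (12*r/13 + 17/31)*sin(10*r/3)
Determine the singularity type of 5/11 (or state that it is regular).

There is no denominator, hence no pole anywhere.
The factor sin(10*r/3) is entire.
So the germ continues analytically to 5/11.

The point is a regular point.
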